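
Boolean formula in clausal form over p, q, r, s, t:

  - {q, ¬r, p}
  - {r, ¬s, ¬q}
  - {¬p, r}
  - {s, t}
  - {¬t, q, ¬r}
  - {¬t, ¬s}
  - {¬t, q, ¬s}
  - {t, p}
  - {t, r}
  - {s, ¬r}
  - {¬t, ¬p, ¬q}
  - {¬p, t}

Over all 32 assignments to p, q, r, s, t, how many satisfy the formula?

2

The models are:
  p=0 q=0 r=0 s=0 t=1
  p=0 q=1 r=0 s=0 t=1
Count: 2.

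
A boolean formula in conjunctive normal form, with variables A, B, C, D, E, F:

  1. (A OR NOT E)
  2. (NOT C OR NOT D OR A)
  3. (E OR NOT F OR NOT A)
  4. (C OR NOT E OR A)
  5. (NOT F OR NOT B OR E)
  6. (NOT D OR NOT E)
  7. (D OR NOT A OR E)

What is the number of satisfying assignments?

21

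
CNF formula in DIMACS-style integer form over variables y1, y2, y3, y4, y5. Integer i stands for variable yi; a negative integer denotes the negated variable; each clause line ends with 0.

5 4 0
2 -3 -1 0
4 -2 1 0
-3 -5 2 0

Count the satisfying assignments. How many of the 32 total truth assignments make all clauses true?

17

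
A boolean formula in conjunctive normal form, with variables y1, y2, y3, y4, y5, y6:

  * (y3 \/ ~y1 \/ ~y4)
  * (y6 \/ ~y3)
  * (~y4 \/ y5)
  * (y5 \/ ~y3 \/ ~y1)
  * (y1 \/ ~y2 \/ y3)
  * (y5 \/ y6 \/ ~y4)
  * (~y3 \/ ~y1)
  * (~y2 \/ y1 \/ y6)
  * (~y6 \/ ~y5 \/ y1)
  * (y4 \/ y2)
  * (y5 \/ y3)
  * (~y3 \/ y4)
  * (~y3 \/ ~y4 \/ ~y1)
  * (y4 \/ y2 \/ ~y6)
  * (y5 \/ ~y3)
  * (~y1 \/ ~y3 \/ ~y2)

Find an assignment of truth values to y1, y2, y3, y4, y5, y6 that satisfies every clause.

y1 = False, y2 = False, y3 = False, y4 = True, y5 = True, y6 = False

Check each clause:
  1. (~y4 \/ ~y1 \/ y3) — ~y1 is true.
  2. (~y3 \/ y6) — ~y3 is true.
  3. (y5 \/ ~y4) — y5 is true.
  4. (~y3 \/ ~y1 \/ y5) — ~y3 is true.
  5. (y1 \/ ~y2 \/ y3) — ~y2 is true.
  6. (y6 \/ y5 \/ ~y4) — y5 is true.
  7. (~y1 \/ ~y3) — ~y3 is true.
  8. (y6 \/ ~y2 \/ y1) — ~y2 is true.
  9. (~y6 \/ ~y5 \/ y1) — ~y6 is true.
  10. (y4 \/ y2) — y4 is true.
  11. (y5 \/ y3) — y5 is true.
  12. (y4 \/ ~y3) — y4 is true.
  13. (~y3 \/ ~y1 \/ ~y4) — ~y3 is true.
  14. (y4 \/ ~y6 \/ y2) — ~y6 is true.
  15. (~y3 \/ y5) — ~y3 is true.
  16. (~y3 \/ ~y2 \/ ~y1) — ~y3 is true.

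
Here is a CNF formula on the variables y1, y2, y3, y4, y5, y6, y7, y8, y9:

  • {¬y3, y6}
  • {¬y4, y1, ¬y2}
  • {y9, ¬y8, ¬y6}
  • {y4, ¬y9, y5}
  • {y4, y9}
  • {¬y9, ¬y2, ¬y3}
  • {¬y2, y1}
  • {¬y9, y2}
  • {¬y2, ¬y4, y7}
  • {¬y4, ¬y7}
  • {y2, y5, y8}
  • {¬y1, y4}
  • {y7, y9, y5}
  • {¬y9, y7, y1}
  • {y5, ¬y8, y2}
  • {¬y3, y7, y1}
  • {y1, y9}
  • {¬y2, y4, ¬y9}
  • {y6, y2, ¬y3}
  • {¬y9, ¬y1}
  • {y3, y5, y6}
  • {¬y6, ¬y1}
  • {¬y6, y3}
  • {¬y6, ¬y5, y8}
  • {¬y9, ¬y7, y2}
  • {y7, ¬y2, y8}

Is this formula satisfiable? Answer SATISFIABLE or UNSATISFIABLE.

SATISFIABLE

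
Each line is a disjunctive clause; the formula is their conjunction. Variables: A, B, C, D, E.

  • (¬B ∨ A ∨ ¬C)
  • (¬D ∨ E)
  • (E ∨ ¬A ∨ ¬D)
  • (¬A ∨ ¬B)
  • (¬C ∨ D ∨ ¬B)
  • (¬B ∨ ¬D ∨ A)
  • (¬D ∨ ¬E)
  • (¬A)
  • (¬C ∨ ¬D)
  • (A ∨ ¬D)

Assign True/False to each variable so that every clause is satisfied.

A = 0, B = 0, C = 0, D = 0, E = 0

Check each clause:
  1. (¬B ∨ A ∨ ¬C) — ¬C is true.
  2. (E ∨ ¬D) — ¬D is true.
  3. (¬D ∨ E ∨ ¬A) — ¬D is true.
  4. (¬A ∨ ¬B) — ¬B is true.
  5. (¬B ∨ ¬C ∨ D) — ¬C is true.
  6. (¬B ∨ A ∨ ¬D) — ¬D is true.
  7. (¬E ∨ ¬D) — ¬E is true.
  8. (¬A) — ¬A is true.
  9. (¬D ∨ ¬C) — ¬D is true.
  10. (A ∨ ¬D) — ¬D is true.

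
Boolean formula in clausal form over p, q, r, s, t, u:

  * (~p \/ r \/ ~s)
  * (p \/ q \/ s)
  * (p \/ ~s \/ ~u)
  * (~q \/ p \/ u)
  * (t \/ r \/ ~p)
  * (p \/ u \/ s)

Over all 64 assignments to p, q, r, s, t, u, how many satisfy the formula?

28

Case analysis on p and s:
  p=T, s=T: forces r=T; q, t, u free → 2^3 = 8.
  p=T, s=F: q, u free; 3 ways for (r,t) × 2^2 = 12.
  p=F, s=T: remaining (q,r,t,u) ∈ {(F,F,F,F); (F,F,T,F); (F,T,F,F); (F,T,T,F)} — 4.
  p=F, s=F: remaining (q,r,t,u) ∈ {(T,F,F,T); (T,F,T,T); (T,T,F,T); (T,T,T,T)} — 4.
Total: 8 + 12 + 4 + 4 = 28.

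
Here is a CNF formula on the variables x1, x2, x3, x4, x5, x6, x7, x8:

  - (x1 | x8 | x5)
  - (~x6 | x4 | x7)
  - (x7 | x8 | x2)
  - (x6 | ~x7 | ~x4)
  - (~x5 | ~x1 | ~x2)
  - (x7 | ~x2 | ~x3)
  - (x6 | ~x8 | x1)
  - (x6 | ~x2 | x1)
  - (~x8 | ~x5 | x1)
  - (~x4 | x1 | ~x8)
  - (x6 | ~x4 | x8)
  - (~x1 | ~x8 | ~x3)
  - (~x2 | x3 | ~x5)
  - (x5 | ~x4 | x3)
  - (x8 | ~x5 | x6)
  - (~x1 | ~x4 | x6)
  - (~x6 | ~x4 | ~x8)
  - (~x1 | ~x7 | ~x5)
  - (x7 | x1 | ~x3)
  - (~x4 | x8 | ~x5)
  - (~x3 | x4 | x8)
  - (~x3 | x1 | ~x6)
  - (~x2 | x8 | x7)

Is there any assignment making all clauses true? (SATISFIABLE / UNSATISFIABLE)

SATISFIABLE

Set x1 = False and propagate.
The remaining clauses are satisfied by x2 = True, x3 = False, x4 = False, x5 = False, x6 = True, x7 = True, x8 = True.
So x1 = F, x2 = T, x3 = F, x4 = F, x5 = F, x6 = T, x7 = T, x8 = T is a satisfying assignment.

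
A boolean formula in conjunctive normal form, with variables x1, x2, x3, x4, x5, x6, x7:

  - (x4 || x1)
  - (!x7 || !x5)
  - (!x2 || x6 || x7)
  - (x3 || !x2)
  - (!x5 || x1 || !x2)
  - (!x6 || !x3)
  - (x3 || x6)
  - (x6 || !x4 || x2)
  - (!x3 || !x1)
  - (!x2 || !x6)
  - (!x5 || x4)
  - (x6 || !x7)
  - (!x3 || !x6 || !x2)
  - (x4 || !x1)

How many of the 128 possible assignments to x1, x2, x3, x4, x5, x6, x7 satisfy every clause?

6

Satisfying assignments:
  x1=F x2=F x3=F x4=T x5=F x6=T x7=F
  x1=F x2=F x3=F x4=T x5=F x6=T x7=T
  x1=F x2=F x3=F x4=T x5=T x6=T x7=F
  x1=T x2=F x3=F x4=T x5=F x6=T x7=F
  x1=T x2=F x3=F x4=T x5=F x6=T x7=T
  x1=T x2=F x3=F x4=T x5=T x6=T x7=F
Count: 6.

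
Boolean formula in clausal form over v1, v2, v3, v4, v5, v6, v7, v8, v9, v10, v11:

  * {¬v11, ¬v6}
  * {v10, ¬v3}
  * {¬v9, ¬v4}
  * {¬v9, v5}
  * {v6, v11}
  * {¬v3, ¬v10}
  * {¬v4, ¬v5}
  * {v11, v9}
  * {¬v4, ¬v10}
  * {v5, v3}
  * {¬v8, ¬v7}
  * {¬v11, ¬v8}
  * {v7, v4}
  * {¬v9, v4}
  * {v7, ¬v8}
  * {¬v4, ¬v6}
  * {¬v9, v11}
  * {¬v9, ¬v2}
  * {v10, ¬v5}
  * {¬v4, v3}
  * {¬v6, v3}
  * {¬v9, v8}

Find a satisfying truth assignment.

v1=False, v2=True, v3=False, v4=False, v5=True, v6=False, v7=True, v8=False, v9=False, v10=True, v11=True

Try v2 = True.
  then v9 is forced to False.
  then v11 is forced to True.
  then v6 is forced to False.
  then v8 is forced to False.
Try v3 = False.
  then v5 is forced to True.
  then v4 is forced to False.
  then v7 is forced to True.
  then v10 is forced to True.
v1 is now unconstrained; take v1 = False.
Every clause has at least one true literal under this assignment.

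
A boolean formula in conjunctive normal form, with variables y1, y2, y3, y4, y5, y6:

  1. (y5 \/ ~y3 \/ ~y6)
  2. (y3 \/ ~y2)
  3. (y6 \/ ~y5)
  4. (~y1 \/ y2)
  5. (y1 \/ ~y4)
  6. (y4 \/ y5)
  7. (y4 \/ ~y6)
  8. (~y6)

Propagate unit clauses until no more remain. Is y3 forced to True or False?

True

Unit clause (~y6) sets y6 = False.
(y6 \/ ~y5): since y6 = False, the clause reduces to (~y5). y5 = False.
(y5 \/ y4): since y5 = False, the clause reduces to (y4). y4 = True.
(y1 \/ ~y4) with y4 = True leaves only y1, so y1 = True.
In (~y1 \/ y2), ~y1 is now false; y2 must hold, so y2 = True.
(y3 \/ ~y2): since y2 = True, the clause reduces to (y3). y3 = True.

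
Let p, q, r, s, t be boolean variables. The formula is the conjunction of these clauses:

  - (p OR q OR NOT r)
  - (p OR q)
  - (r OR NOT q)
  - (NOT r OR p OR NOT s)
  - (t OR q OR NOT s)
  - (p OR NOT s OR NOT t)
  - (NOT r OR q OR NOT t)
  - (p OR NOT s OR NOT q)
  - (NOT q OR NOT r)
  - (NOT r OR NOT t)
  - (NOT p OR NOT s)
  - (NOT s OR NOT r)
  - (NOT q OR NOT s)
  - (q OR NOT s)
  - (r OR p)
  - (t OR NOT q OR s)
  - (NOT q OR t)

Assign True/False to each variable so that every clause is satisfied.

p = 1, q = 0, r = 0, s = 0, t = 0

Set p = True and propagate.
  then s is forced to False.
The remaining clauses are satisfied by q = False, r = False, t = False.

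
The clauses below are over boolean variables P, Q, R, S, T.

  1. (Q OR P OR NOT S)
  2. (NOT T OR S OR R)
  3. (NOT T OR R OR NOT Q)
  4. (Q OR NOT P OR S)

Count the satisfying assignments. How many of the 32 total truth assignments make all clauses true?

19

Case analysis on Q and S:
  Q=1, S=1: P free; 3 ways for (R,T) × 2^1 = 6.
  Q=1, S=0: P free; 3 ways for (R,T) × 2^1 = 6.
  Q=0, S=1: remaining (P,R,T) ∈ {(1,0,0); (1,0,1); (1,1,0); (1,1,1)} — 4.
  Q=0, S=0: remaining (P,R,T) ∈ {(0,0,0); (0,1,0); (0,1,1)} — 3.
Total: 6 + 6 + 4 + 3 = 19.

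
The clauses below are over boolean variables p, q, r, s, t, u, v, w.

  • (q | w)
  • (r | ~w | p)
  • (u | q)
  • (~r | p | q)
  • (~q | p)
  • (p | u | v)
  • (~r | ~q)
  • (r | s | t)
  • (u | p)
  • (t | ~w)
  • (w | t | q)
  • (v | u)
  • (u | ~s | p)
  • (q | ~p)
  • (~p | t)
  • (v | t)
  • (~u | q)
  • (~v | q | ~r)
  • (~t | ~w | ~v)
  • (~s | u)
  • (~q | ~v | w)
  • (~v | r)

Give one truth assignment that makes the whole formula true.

Branch on p: take p = True.
  then q is forced to True.
  then r is forced to False.
  then t is forced to True.
  then v is forced to False.
  then u is forced to True.
s, w are now unconstrained; take s = False, w = True.

p=True  q=True  r=False  s=False  t=True  u=True  v=False  w=True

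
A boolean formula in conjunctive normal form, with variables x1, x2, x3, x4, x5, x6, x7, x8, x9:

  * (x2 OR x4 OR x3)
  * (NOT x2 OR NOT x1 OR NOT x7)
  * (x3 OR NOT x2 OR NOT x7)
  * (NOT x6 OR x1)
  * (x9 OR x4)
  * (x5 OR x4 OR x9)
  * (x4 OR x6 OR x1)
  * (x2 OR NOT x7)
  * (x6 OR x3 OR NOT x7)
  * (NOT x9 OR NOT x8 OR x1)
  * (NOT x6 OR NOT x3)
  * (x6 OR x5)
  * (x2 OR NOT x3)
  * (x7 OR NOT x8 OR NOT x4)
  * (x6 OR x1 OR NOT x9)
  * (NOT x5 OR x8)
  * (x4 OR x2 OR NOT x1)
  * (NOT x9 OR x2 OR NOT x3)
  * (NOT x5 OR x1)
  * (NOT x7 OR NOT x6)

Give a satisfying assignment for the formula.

x1=T, x2=T, x3=F, x4=F, x5=F, x6=T, x7=F, x8=T, x9=T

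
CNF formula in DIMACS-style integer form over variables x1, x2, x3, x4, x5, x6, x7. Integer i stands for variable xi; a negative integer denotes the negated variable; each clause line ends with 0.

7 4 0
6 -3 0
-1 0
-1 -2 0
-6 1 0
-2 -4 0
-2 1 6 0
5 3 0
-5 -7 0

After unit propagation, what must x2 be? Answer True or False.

False

Unit clause (~x1) sets x1 = False.
In (x1 | ~x6), x1 is now false; ~x6 must hold, so x6 = False.
(x6 | ~x3) with x6 = False leaves only ~x3, so x3 = False.
(x6 | ~x2 | x1): since x1 = False, x6 = False, the clause reduces to (~x2). x2 = False.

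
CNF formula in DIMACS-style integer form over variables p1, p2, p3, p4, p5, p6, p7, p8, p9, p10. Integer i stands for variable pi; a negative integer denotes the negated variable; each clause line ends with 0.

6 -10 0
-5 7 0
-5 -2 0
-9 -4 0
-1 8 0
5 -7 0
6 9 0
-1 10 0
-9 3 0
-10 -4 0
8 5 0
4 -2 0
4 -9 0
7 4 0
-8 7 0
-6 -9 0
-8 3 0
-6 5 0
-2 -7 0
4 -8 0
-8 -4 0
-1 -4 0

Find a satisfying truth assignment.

p1 = False, p2 = False, p3 = False, p4 = False, p5 = True, p6 = True, p7 = True, p8 = False, p9 = False, p10 = False

Check each clause:
  1. (~p10 | p6) — ~p10 is true.
  2. (p7 | ~p5) — p7 is true.
  3. (~p5 | ~p2) — ~p2 is true.
  4. (~p4 | ~p9) — ~p4 is true.
  5. (p8 | ~p1) — ~p1 is true.
  6. (~p7 | p5) — p5 is true.
  7. (p9 | p6) — p6 is true.
  8. (p10 | ~p1) — ~p1 is true.
  9. (~p9 | p3) — ~p9 is true.
  10. (~p10 | ~p4) — ~p4 is true.
  11. (p8 | p5) — p5 is true.
  12. (~p2 | p4) — ~p2 is true.
  13. (p4 | ~p9) — ~p9 is true.
  14. (p7 | p4) — p7 is true.
  15. (~p8 | p7) — ~p8 is true.
  16. (~p6 | ~p9) — ~p9 is true.
  17. (p3 | ~p8) — ~p8 is true.
  18. (~p6 | p5) — p5 is true.
  19. (~p7 | ~p2) — ~p2 is true.
  20. (p4 | ~p8) — ~p8 is true.
  21. (~p4 | ~p8) — ~p8 is true.
  22. (~p1 | ~p4) — ~p4 is true.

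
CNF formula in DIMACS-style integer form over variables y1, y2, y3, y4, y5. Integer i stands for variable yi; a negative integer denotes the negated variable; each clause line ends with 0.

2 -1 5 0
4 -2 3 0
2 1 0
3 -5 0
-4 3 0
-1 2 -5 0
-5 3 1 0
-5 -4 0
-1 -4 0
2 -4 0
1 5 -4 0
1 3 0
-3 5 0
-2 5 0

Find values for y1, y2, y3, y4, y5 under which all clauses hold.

y1 = True, y2 = True, y3 = True, y4 = False, y5 = True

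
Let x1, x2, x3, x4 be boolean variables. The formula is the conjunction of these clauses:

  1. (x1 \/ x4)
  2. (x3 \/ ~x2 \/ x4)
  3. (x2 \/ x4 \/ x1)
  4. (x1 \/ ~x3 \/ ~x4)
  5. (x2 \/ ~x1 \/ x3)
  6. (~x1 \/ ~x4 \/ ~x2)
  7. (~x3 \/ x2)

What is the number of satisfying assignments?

3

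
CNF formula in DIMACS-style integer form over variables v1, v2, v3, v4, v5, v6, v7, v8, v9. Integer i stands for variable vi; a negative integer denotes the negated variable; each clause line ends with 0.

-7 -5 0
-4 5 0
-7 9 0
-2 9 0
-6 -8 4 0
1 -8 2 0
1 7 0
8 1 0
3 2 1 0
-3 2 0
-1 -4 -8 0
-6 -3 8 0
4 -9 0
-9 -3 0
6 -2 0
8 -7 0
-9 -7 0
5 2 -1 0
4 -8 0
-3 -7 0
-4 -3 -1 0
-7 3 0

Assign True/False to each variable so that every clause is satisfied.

v1 = 1, v2 = 0, v3 = 0, v4 = 1, v5 = 1, v6 = 1, v7 = 0, v8 = 0, v9 = 1

Check each clause:
  1. (NOT v7 OR NOT v5) — NOT v7 is true.
  2. (v5 OR NOT v4) — v5 is true.
  3. (v9 OR NOT v7) — NOT v7 is true.
  4. (NOT v2 OR v9) — v9 is true.
  5. (NOT v8 OR v4 OR NOT v6) — NOT v8 is true.
  6. (v2 OR NOT v8 OR v1) — NOT v8 is true.
  7. (v1 OR v7) — v1 is true.
  8. (v1 OR v8) — v1 is true.
  9. (v3 OR v1 OR v2) — v1 is true.
  10. (NOT v3 OR v2) — NOT v3 is true.
  11. (NOT v1 OR NOT v4 OR NOT v8) — NOT v8 is true.
  12. (NOT v3 OR v8 OR NOT v6) — NOT v3 is true.
  13. (NOT v9 OR v4) — v4 is true.
  14. (NOT v9 OR NOT v3) — NOT v3 is true.
  15. (NOT v2 OR v6) — NOT v2 is true.
  16. (NOT v7 OR v8) — NOT v7 is true.
  17. (NOT v9 OR NOT v7) — NOT v7 is true.
  18. (NOT v1 OR v2 OR v5) — v5 is true.
  19. (NOT v8 OR v4) — NOT v8 is true.
  20. (NOT v7 OR NOT v3) — NOT v7 is true.
  21. (NOT v1 OR NOT v4 OR NOT v3) — NOT v3 is true.
  22. (v3 OR NOT v7) — NOT v7 is true.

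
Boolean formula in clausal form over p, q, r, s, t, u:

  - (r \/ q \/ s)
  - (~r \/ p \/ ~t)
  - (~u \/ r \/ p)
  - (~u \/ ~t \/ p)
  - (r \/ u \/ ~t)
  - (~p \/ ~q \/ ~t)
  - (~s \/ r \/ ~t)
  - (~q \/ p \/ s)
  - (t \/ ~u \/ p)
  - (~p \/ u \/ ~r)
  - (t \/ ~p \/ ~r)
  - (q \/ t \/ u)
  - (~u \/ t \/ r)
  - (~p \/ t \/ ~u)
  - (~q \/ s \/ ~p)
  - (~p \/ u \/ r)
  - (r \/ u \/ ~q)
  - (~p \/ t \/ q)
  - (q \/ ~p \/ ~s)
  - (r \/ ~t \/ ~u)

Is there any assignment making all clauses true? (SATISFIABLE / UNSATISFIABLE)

SATISFIABLE

Branch on p: take p = False.
Branch on q: take q = True.
  then s is forced to True.
Try r = True.
  then t is forced to False.
  then u is forced to False.
Every clause has at least one true literal under this assignment.
So p=False, q=True, r=True, s=True, t=False, u=False is a satisfying assignment.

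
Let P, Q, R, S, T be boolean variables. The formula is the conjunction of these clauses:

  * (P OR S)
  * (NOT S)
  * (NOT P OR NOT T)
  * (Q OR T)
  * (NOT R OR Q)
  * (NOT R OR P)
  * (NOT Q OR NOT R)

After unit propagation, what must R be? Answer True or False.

(NOT S) is a unit clause: S = False.
(S OR P): since S = False, the clause reduces to (P). P = True.
(NOT T OR NOT P) with P = True leaves only NOT T, so T = False.
From (Q OR T) and T = False: Q = True.
(NOT R OR NOT Q) with Q = True leaves only NOT R, so R = False.

False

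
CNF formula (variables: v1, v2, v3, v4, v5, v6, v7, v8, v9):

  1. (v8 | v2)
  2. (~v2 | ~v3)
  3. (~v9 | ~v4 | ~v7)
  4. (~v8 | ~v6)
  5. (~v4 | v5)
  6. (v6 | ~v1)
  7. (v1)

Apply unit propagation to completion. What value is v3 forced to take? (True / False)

False

Unit clause (v1) sets v1 = True.
(~v1 | v6): since v1 = True, the clause reduces to (v6). v6 = True.
In (~v6 | ~v8), ~v6 is now false; ~v8 must hold, so v8 = False.
In (v8 | v2), v8 is now false; v2 must hold, so v2 = True.
In (~v3 | ~v2), ~v2 is now false; ~v3 must hold, so v3 = False.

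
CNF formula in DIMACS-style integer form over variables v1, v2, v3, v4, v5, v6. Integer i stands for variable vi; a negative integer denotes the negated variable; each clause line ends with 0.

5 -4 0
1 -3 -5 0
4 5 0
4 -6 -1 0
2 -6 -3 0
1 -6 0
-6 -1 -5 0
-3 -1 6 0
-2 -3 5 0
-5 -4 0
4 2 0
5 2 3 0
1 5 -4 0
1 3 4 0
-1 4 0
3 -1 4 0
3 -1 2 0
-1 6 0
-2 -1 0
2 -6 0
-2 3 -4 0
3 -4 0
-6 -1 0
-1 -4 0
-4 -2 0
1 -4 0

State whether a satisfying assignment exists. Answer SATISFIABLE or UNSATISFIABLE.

UNSATISFIABLE

v1 = True:
  propagation gives v4=True; an empty clause results — contradiction.
v1 = False:
  propagation gives v6=False, v4=False, v5=True, v3=False; an empty clause results — contradiction.
Every branch closes, so no satisfying assignment exists.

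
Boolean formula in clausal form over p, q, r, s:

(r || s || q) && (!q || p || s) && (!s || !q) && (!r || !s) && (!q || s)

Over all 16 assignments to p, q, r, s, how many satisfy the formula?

Satisfying assignments:
  p=0 q=0 r=0 s=1
  p=0 q=0 r=1 s=0
  p=1 q=0 r=0 s=1
  p=1 q=0 r=1 s=0
Count: 4.

4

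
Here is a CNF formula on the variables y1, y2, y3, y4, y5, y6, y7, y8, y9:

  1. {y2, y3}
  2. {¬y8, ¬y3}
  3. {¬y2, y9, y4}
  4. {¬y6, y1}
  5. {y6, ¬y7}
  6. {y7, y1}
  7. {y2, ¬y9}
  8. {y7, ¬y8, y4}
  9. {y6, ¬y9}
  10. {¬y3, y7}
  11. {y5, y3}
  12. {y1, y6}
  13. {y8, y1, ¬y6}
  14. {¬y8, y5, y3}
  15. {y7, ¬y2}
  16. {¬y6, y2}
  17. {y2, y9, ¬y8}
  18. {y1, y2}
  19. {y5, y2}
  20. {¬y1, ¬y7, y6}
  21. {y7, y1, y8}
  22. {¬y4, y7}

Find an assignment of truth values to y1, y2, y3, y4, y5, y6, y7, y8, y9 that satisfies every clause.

y1 = T, y2 = T, y3 = T, y4 = F, y5 = F, y6 = T, y7 = T, y8 = F, y9 = T

Branch on y1: take y1 = True.
The remaining clauses are satisfied by y2 = True, y3 = True, y4 = False, y5 = False, y6 = True, y7 = True, y8 = False, y9 = True.
Check each clause:
  1. {y2, y3} — y2 is true.
  2. {¬y3, ¬y8} — ¬y8 is true.
  3. {¬y2, y4, y9} — y9 is true.
  4. {y1, ¬y6} — y1 is true.
  5. {¬y7, y6} — y6 is true.
  6. {y1, y7} — y1 is true.
  7. {y2, ¬y9} — y2 is true.
  8. {y7, y4, ¬y8} — ¬y8 is true.
  9. {¬y9, y6} — y6 is true.
  10. {y7, ¬y3} — y7 is true.
  11. {y3, y5} — y3 is true.
  12. {y1, y6} — y1 is true.
  13. {y8, y1, ¬y6} — y1 is true.
  14. {y5, ¬y8, y3} — ¬y8 is true.
  15. {y7, ¬y2} — y7 is true.
  16. {¬y6, y2} — y2 is true.
  17. {y2, y9, ¬y8} — ¬y8 is true.
  18. {y1, y2} — y1 is true.
  19. {y5, y2} — y2 is true.
  20. {y6, ¬y7, ¬y1} — y6 is true.
  21. {y7, y1, y8} — y1 is true.
  22. {y7, ¬y4} — ¬y4 is true.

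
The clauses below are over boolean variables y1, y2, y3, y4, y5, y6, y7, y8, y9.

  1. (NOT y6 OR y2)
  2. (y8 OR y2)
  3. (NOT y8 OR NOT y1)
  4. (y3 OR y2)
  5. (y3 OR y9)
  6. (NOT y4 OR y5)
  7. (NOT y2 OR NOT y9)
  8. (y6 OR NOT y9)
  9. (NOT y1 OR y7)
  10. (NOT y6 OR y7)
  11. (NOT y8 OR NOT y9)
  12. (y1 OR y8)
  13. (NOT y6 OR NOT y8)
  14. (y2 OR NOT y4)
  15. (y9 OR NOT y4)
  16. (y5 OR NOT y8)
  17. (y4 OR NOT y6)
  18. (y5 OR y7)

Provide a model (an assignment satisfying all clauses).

y1=F, y2=F, y3=T, y4=F, y5=T, y6=F, y7=T, y8=T, y9=F

Pure literal: y3 appears only positively; assign y3 = True.
Pure literal: y5 appears only positively; assign y5 = True.
Set y1 = False and propagate.
  then y8 is forced to True.
  then y9 is forced to False.
  then y6 is forced to False.
  then y4 is forced to False.
y2, y7 are now unconstrained; take y2 = False, y7 = True.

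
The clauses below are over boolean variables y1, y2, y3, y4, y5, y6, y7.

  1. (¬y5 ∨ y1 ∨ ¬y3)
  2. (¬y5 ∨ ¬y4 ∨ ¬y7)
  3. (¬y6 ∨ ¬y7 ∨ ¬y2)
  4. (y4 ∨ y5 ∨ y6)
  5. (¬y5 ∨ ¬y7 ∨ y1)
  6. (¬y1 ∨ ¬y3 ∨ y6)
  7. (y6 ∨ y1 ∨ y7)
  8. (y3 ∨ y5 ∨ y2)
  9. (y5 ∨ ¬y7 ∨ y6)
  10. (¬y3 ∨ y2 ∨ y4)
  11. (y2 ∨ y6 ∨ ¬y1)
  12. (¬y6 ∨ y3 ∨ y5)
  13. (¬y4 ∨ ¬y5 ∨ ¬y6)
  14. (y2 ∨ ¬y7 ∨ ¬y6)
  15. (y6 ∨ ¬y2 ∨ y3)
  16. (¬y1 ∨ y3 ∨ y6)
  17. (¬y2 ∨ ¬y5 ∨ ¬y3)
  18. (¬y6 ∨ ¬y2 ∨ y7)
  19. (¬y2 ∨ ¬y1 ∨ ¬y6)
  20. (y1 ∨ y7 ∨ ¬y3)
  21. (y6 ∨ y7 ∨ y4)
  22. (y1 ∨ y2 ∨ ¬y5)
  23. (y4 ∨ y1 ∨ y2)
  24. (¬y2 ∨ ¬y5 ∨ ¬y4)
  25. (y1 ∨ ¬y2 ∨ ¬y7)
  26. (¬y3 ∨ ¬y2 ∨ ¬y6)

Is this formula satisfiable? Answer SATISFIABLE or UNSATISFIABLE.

Branch on y1: take y1 = True.
Branch on y2: take y2 = False.
  then y6 is forced to True.
  then y7 is forced to False.
Branch on y3: take y3 = False.
  then y5 is forced to True.
  then y4 is forced to False.
So y1 = True, y2 = False, y3 = False, y4 = False, y5 = True, y6 = True, y7 = False is a satisfying assignment.

SATISFIABLE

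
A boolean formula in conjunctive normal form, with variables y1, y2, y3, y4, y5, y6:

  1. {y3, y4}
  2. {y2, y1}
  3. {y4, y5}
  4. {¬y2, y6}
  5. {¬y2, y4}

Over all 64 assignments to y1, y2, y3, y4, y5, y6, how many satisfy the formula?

18

Split on y2, then y4.
  y2=1, y4=1: forces y6=1; y1, y3, y5 free → 2^3 = 8.
  y2=1, y4=0: a clause becomes empty — 0.
  y2=0, y4=1: forces y1=1; y3, y5, y6 free → 2^3 = 8.
  y2=0, y4=0: remaining (y1,y3,y5,y6) ∈ {(1,1,1,0); (1,1,1,1)} — 2.
Total: 8 + 0 + 8 + 2 = 18.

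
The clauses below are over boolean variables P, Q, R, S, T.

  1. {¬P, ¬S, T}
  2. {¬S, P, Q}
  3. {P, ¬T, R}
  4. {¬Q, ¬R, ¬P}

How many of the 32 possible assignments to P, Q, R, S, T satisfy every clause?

Split on P, then Q.
  P=T, Q=T: remaining (R,S,T) ∈ {(F,F,F); (F,F,T); (F,T,T)} — 3.
  P=T, Q=F: R free; 3 ways for (S,T) × 2^1 = 6.
  P=F, Q=T: S free; 3 ways for (R,T) × 2^1 = 6.
  P=F, Q=F: remaining (R,S,T) ∈ {(F,F,F); (T,F,F); (T,F,T)} — 3.
Total: 3 + 6 + 6 + 3 = 18.

18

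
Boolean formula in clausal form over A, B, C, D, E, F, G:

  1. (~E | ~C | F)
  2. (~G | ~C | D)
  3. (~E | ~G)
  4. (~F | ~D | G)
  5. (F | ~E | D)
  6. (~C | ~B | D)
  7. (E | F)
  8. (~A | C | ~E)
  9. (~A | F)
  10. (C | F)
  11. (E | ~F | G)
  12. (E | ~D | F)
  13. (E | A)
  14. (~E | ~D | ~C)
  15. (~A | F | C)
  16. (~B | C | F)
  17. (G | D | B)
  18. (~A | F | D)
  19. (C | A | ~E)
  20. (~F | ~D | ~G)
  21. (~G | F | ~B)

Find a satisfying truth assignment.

A = True, B = False, C = False, D = False, E = False, F = True, G = True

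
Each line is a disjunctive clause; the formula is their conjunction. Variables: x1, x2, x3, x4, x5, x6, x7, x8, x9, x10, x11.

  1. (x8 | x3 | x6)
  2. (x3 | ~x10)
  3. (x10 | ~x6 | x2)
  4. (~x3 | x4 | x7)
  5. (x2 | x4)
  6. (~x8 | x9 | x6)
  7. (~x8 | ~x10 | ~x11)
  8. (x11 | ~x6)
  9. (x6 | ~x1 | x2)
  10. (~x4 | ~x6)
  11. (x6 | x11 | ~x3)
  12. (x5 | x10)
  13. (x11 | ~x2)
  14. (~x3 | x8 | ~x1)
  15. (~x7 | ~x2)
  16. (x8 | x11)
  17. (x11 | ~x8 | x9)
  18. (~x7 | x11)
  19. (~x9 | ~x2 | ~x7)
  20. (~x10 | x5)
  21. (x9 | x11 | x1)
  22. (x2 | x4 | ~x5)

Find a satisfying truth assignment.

Set x1 = False and propagate.
The remaining clauses are satisfied by x2 = False, x3 = True, x4 = True, x5 = True, x6 = False, x7 = False, x8 = False, x9 = False, x10 = False, x11 = True.
Every clause has at least one true literal under this assignment.

x1=F, x2=F, x3=T, x4=T, x5=T, x6=F, x7=F, x8=F, x9=F, x10=F, x11=T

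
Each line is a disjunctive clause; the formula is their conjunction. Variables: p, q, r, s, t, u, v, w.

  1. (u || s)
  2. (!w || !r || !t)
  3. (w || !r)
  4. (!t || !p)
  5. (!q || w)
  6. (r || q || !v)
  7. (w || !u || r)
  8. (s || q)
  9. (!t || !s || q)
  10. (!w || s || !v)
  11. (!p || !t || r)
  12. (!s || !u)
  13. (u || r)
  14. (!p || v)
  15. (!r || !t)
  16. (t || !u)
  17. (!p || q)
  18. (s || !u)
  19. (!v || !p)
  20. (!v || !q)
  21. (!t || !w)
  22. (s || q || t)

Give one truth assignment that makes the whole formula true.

p=False, q=False, r=True, s=True, t=False, u=False, v=False, w=True

Pure literal: p appears only negated; assign p = False.
Try q = False.
  then s is forced to True.
  then t is forced to False.
  then u is forced to False.
  then r is forced to True.
  then w is forced to True.
v is now unconstrained; take v = False.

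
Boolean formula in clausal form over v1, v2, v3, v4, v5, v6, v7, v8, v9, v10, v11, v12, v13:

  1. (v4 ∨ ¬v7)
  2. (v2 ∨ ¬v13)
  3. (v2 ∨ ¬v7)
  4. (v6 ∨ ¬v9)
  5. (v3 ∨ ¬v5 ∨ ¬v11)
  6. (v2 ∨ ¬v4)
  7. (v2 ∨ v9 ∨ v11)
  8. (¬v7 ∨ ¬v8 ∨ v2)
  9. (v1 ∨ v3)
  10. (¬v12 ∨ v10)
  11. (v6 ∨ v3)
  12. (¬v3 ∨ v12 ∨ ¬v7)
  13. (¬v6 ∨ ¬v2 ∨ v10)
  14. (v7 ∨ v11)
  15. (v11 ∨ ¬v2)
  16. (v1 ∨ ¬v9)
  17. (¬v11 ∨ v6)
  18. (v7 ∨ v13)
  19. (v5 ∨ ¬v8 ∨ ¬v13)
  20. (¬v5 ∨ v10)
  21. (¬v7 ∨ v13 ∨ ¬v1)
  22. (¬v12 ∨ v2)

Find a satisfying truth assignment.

v1=True, v2=True, v3=True, v4=True, v5=True, v6=True, v7=False, v8=False, v9=True, v10=True, v11=True, v12=True, v13=True

Check each clause:
  1. (¬v7 ∨ v4) — ¬v7 is true.
  2. (v2 ∨ ¬v13) — v2 is true.
  3. (v2 ∨ ¬v7) — ¬v7 is true.
  4. (¬v9 ∨ v6) — v6 is true.
  5. (¬v5 ∨ ¬v11 ∨ v3) — v3 is true.
  6. (¬v4 ∨ v2) — v2 is true.
  7. (v2 ∨ v11 ∨ v9) — v9 is true.
  8. (¬v7 ∨ v2 ∨ ¬v8) — ¬v8 is true.
  9. (v3 ∨ v1) — v1 is true.
  10. (¬v12 ∨ v10) — v10 is true.
  11. (v3 ∨ v6) — v3 is true.
  12. (¬v7 ∨ ¬v3 ∨ v12) — ¬v7 is true.
  13. (¬v6 ∨ ¬v2 ∨ v10) — v10 is true.
  14. (v7 ∨ v11) — v11 is true.
  15. (¬v2 ∨ v11) — v11 is true.
  16. (¬v9 ∨ v1) — v1 is true.
  17. (¬v11 ∨ v6) — v6 is true.
  18. (v13 ∨ v7) — v13 is true.
  19. (v5 ∨ ¬v8 ∨ ¬v13) — ¬v8 is true.
  20. (¬v5 ∨ v10) — v10 is true.
  21. (v13 ∨ ¬v1 ∨ ¬v7) — ¬v7 is true.
  22. (¬v12 ∨ v2) — v2 is true.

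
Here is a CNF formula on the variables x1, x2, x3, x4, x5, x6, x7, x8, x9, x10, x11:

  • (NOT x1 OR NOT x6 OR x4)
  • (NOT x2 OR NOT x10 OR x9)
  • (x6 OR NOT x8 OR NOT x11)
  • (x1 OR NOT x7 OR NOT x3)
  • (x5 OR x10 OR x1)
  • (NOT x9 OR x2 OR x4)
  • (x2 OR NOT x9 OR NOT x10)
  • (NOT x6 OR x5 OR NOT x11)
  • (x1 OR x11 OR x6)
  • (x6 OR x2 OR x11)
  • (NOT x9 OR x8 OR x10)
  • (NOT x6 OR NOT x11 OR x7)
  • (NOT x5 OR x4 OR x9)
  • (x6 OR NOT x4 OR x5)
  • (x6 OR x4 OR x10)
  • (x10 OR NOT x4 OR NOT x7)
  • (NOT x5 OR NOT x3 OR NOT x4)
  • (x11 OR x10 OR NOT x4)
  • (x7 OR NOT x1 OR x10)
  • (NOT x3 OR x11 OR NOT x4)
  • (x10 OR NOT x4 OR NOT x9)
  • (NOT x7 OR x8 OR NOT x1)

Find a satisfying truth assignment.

x1 = True, x2 = False, x3 = False, x4 = True, x5 = True, x6 = True, x7 = True, x8 = True, x9 = False, x10 = True, x11 = False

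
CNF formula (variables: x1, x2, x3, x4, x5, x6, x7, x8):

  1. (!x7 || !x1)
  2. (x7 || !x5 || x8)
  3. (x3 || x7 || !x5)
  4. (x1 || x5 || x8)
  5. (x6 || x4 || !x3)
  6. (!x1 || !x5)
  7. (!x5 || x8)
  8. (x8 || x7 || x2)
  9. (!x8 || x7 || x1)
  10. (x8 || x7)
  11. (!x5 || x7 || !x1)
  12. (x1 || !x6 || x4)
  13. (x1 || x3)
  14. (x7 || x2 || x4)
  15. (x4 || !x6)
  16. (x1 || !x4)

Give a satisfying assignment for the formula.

x1 = True, x2 = False, x3 = True, x4 = True, x5 = False, x6 = True, x7 = False, x8 = True

Check each clause:
  1. (!x7 || !x1) — !x7 is true.
  2. (x7 || x8 || !x5) — x8 is true.
  3. (x7 || !x5 || x3) — x3 is true.
  4. (x5 || x1 || x8) — x8 is true.
  5. (x6 || !x3 || x4) — x4 is true.
  6. (!x1 || !x5) — !x5 is true.
  7. (x8 || !x5) — x8 is true.
  8. (x2 || x7 || x8) — x8 is true.
  9. (x7 || x1 || !x8) — x1 is true.
  10. (x8 || x7) — x8 is true.
  11. (!x5 || !x1 || x7) — !x5 is true.
  12. (x4 || x1 || !x6) — x1 is true.
  13. (x3 || x1) — x1 is true.
  14. (x2 || x7 || x4) — x4 is true.
  15. (x4 || !x6) — x4 is true.
  16. (x1 || !x4) — x1 is true.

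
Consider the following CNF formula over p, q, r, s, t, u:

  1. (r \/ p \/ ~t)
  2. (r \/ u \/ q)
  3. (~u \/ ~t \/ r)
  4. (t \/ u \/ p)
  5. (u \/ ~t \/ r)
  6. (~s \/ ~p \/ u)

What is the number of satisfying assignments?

Case analysis on u and r:
  u=1, r=1: p, q, s, t free → 2^4 = 16.
  u=1, r=0: forces t=0; p, q, s free → 2^3 = 8.
  u=0, r=1: q free; 4 ways for (p,s,t) × 2^1 = 8.
  u=0, r=0: remaining (p,q,s,t) ∈ {(1,1,0,0)} — 1.
Total: 16 + 8 + 8 + 1 = 33.

33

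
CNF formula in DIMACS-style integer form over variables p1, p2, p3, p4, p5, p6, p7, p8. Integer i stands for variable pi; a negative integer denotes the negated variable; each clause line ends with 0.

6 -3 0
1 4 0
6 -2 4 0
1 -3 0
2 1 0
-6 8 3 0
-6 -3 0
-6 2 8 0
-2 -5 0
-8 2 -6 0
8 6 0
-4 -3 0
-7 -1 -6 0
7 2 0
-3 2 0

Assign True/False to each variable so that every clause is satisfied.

p1=False, p2=True, p3=False, p4=True, p5=False, p6=False, p7=False, p8=True

Check each clause:
  1. (p6 \/ ~p3) — ~p3 is true.
  2. (p1 \/ p4) — p4 is true.
  3. (~p2 \/ p6 \/ p4) — p4 is true.
  4. (p1 \/ ~p3) — ~p3 is true.
  5. (p2 \/ p1) — p2 is true.
  6. (p3 \/ p8 \/ ~p6) — p8 is true.
  7. (~p3 \/ ~p6) — ~p6 is true.
  8. (p8 \/ p2 \/ ~p6) — p8 is true.
  9. (~p2 \/ ~p5) — ~p5 is true.
  10. (~p6 \/ p2 \/ ~p8) — ~p6 is true.
  11. (p8 \/ p6) — p8 is true.
  12. (~p3 \/ ~p4) — ~p3 is true.
  13. (~p6 \/ ~p1 \/ ~p7) — ~p7 is true.
  14. (p7 \/ p2) — p2 is true.
  15. (p2 \/ ~p3) — p2 is true.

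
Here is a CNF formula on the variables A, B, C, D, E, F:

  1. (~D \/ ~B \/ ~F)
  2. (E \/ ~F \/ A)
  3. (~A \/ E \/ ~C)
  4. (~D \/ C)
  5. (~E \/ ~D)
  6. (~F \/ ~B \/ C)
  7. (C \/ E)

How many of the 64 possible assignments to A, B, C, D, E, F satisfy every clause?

Split on C, then E.
  C=1, E=1: forces D=0; A, B, F free → 2^3 = 8.
  C=1, E=0: remaining (A,B,D,F) ∈ {(0,0,0,0); (0,0,1,0); (0,1,0,0); (0,1,1,0)} — 4.
  C=0, E=1: A free; 3 ways for (B,D,F) × 2^1 = 6.
  C=0, E=0: a clause becomes empty — 0.
Total: 8 + 4 + 6 + 0 = 18.

18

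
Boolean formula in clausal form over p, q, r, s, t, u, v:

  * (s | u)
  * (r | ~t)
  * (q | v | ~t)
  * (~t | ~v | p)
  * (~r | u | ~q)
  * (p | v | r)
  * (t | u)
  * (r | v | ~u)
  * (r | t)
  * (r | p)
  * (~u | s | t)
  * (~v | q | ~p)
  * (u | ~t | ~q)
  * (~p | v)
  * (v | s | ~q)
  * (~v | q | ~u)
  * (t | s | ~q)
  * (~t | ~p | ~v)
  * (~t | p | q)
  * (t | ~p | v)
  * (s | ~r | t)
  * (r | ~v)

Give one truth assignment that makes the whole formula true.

p=0, q=1, r=1, s=1, t=0, u=1, v=0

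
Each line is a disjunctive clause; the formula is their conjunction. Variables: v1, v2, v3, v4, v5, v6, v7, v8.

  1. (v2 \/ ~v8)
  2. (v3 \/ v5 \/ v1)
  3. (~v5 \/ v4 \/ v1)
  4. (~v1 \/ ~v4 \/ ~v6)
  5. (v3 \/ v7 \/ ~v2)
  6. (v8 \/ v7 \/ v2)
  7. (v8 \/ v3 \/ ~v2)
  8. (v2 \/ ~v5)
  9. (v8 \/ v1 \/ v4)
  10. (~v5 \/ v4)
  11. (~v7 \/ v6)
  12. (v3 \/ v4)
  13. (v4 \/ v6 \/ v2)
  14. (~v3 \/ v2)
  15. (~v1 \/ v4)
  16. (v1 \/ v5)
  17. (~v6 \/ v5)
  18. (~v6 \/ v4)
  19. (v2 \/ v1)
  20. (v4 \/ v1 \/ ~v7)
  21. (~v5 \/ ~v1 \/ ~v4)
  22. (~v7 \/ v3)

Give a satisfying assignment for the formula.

v1=F, v2=T, v3=T, v4=T, v5=T, v6=T, v7=F, v8=T

Check each clause:
  1. (v2 \/ ~v8) — v2 is true.
  2. (v3 \/ v5 \/ v1) — v3 is true.
  3. (v4 \/ ~v5 \/ v1) — v4 is true.
  4. (~v6 \/ ~v1 \/ ~v4) — ~v1 is true.
  5. (v3 \/ ~v2 \/ v7) — v3 is true.
  6. (v7 \/ v8 \/ v2) — v8 is true.
  7. (~v2 \/ v8 \/ v3) — v8 is true.
  8. (~v5 \/ v2) — v2 is true.
  9. (v4 \/ v1 \/ v8) — v8 is true.
  10. (~v5 \/ v4) — v4 is true.
  11. (~v7 \/ v6) — ~v7 is true.
  12. (v3 \/ v4) — v3 is true.
  13. (v2 \/ v6 \/ v4) — v2 is true.
  14. (~v3 \/ v2) — v2 is true.
  15. (v4 \/ ~v1) — v4 is true.
  16. (v1 \/ v5) — v5 is true.
  17. (~v6 \/ v5) — v5 is true.
  18. (v4 \/ ~v6) — v4 is true.
  19. (v2 \/ v1) — v2 is true.
  20. (v1 \/ ~v7 \/ v4) — v4 is true.
  21. (~v4 \/ ~v5 \/ ~v1) — ~v1 is true.
  22. (v3 \/ ~v7) — ~v7 is true.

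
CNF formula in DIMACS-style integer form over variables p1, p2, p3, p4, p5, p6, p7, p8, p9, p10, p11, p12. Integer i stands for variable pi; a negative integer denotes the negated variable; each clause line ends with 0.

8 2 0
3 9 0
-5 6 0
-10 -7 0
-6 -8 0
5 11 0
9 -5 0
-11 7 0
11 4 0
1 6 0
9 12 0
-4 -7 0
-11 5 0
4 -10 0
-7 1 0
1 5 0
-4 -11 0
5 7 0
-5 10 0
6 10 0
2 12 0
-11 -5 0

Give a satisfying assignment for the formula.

p1=T, p2=T, p3=T, p4=T, p5=T, p6=T, p7=F, p8=F, p9=T, p10=T, p11=F, p12=F

p1 occurs only positively in the remaining clauses — set p1 = True.
p2 occurs only positively in the remaining clauses — set p2 = True.
Try p3 = True.
The remaining clauses are satisfied by p4 = True, p5 = True, p6 = True, p7 = False, p8 = False, p9 = True, p10 = True, p11 = False, p12 = False.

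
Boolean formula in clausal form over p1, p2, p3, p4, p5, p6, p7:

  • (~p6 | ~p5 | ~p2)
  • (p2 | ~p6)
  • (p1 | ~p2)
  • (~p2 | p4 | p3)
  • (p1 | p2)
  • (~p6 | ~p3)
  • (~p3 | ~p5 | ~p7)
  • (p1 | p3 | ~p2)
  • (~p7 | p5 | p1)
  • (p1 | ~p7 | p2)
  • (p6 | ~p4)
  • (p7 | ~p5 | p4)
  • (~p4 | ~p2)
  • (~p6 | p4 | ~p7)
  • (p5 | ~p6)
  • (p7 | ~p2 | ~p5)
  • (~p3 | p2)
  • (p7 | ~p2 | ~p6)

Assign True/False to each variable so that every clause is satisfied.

Pure literal: p1 appears only positively; assign p1 = True.
Branch on p2: take p2 = False.
  then p6 is forced to False.
  then p4 is forced to False.
  then p3 is forced to False.
Branch on p5: take p5 = False.
p7 is now unconstrained; take p7 = True.
Every clause has at least one true literal under this assignment.

p1=True, p2=False, p3=False, p4=False, p5=False, p6=False, p7=True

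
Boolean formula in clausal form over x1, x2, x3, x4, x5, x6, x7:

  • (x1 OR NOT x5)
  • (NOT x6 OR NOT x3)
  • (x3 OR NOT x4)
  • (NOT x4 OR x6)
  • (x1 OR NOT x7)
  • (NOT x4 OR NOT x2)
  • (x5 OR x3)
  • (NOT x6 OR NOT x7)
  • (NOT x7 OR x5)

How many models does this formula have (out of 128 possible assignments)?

14

Case analysis on x3 and x4:
  x3=T, x4=T: a clause becomes empty — 0.
  x3=T, x4=F: x2 free; 4 ways for (x1,x5,x6,x7) × 2^1 = 8.
  x3=F, x4=T: a clause becomes empty — 0.
  x3=F, x4=F: x2 free; 3 ways for (x1,x5,x6,x7) × 2^1 = 6.
Total: 0 + 8 + 0 + 6 = 14.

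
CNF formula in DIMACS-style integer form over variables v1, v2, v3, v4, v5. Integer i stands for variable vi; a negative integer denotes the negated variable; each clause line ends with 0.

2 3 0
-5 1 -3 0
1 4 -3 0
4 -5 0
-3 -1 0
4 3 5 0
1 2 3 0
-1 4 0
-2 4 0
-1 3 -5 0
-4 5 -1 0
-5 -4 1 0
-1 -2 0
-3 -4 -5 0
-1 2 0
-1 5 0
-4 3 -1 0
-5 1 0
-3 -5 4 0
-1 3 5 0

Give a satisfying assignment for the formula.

v1=False, v2=True, v3=False, v4=True, v5=False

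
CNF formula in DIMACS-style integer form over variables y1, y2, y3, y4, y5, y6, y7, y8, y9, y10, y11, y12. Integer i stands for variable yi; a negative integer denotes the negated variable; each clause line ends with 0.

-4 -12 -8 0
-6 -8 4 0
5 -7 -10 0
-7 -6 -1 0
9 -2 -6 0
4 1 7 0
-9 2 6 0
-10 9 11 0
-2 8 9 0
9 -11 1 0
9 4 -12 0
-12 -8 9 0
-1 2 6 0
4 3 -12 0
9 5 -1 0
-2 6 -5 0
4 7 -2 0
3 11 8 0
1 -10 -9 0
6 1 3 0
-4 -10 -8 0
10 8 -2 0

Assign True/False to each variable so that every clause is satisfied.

y1=T, y2=F, y3=T, y4=F, y5=F, y6=T, y7=F, y8=F, y9=T, y10=T, y11=T, y12=T

Check each clause:
  1. (¬y12 ∨ ¬y8 ∨ ¬y4) — ¬y8 is true.
  2. (y4 ∨ ¬y8 ∨ ¬y6) — ¬y8 is true.
  3. (¬y7 ∨ y5 ∨ ¬y10) — ¬y7 is true.
  4. (¬y1 ∨ ¬y6 ∨ ¬y7) — ¬y7 is true.
  5. (¬y2 ∨ ¬y6 ∨ y9) — y9 is true.
  6. (y7 ∨ y1 ∨ y4) — y1 is true.
  7. (¬y9 ∨ y2 ∨ y6) — y6 is true.
  8. (¬y10 ∨ y9 ∨ y11) — y9 is true.
  9. (y9 ∨ ¬y2 ∨ y8) — y9 is true.
  10. (y1 ∨ y9 ∨ ¬y11) — y1 is true.
  11. (y9 ∨ y4 ∨ ¬y12) — y9 is true.
  12. (¬y12 ∨ y9 ∨ ¬y8) — ¬y8 is true.
  13. (y2 ∨ ¬y1 ∨ y6) — y6 is true.
  14. (y4 ∨ y3 ∨ ¬y12) — y3 is true.
  15. (¬y1 ∨ y9 ∨ y5) — y9 is true.
  16. (y6 ∨ ¬y5 ∨ ¬y2) — ¬y5 is true.
  17. (y4 ∨ ¬y2 ∨ y7) — ¬y2 is true.
  18. (y3 ∨ y11 ∨ y8) — y11 is true.
  19. (¬y9 ∨ y1 ∨ ¬y10) — y1 is true.
  20. (y1 ∨ y3 ∨ y6) — y1 is true.
  21. (¬y4 ∨ ¬y8 ∨ ¬y10) — ¬y8 is true.
  22. (y10 ∨ ¬y2 ∨ y8) — y10 is true.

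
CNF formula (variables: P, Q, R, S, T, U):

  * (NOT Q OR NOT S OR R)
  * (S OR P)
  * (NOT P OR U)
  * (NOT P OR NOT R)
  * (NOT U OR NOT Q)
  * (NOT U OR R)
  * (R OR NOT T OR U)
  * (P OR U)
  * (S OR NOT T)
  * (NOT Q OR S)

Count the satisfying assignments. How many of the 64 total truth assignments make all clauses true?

Satisfying assignments:
  P=F Q=F R=T S=T T=F U=T
  P=F Q=F R=T S=T T=T U=T
Count: 2.

2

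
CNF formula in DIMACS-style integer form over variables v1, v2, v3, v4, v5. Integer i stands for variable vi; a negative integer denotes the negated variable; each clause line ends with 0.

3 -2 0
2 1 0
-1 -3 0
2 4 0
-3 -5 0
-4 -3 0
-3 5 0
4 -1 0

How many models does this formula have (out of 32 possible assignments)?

2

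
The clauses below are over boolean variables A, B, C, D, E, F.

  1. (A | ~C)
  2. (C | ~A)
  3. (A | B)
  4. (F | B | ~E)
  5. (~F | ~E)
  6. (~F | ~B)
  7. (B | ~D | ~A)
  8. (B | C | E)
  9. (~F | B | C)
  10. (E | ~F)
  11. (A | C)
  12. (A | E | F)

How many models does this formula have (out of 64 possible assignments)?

5

Satisfying assignments:
  A=T B=F C=T D=F E=F F=F
  A=T B=T C=T D=F E=F F=F
  A=T B=T C=T D=F E=T F=F
  A=T B=T C=T D=T E=F F=F
  A=T B=T C=T D=T E=T F=F
That's 5 in total.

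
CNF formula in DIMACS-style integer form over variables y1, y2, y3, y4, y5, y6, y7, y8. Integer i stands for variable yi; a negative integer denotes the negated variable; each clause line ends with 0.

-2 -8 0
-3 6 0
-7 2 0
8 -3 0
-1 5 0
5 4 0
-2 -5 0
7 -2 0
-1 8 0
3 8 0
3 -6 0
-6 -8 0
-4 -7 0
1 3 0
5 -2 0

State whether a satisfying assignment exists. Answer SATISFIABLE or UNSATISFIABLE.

Branch on y1: take y1 = True.
  then y5 is forced to True.
  then y2 is forced to False.
  then y7 is forced to False.
  then y8 is forced to True.
  then y6 is forced to False.
  then y3 is forced to False.
y4 is now unconstrained; take y4 = False.
So y1=1, y2=0, y3=0, y4=0, y5=1, y6=0, y7=0, y8=1 is a satisfying assignment.

SATISFIABLE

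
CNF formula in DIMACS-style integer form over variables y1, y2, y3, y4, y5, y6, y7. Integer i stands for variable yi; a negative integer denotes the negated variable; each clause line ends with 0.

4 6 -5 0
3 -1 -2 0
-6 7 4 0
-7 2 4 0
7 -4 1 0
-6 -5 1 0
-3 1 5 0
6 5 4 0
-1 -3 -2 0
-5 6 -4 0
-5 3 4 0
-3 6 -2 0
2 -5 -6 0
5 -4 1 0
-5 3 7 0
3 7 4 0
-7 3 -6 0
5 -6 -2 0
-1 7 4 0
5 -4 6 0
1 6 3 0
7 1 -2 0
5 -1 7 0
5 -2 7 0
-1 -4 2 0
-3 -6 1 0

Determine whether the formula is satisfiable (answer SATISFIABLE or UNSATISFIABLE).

y5 = True:
  y1 = True:
    y4 = True:
      propagation gives y6=True, y2=True, y3=True; contradiction.
    y4 = False:
      propagation gives y6=True, y7=True, y2=True; contradiction.
  y1 = False:
    propagation gives y6=False, y4=True; an empty clause results — contradiction.
y5 = False:
  y1 = True:
    y2 = True:
      propagation gives y3=True; contradiction.
    y2 = False:
      propagation gives y4=True; contradiction.
  y1 = False:
    propagation gives y3=False, y4=False, y6=True, y7=True; an empty clause results — contradiction.
Every branch closes, so no satisfying assignment exists.

UNSATISFIABLE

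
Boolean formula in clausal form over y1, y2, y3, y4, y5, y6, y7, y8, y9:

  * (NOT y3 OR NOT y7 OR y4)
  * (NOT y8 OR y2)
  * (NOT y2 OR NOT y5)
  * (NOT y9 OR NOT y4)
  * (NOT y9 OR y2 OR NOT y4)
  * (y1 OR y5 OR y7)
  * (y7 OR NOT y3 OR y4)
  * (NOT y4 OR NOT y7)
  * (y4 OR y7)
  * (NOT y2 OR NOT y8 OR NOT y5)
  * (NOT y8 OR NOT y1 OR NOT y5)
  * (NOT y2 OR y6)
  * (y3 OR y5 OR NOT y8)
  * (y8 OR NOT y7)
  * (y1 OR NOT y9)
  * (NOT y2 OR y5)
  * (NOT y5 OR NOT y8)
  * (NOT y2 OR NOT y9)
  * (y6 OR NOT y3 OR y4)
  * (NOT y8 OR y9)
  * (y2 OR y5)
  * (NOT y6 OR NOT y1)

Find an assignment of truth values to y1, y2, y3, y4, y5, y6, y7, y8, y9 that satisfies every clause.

y1=True, y2=False, y3=False, y4=True, y5=True, y6=False, y7=False, y8=False, y9=False

Set y1 = True and propagate.
  then y6 is forced to False.
  then y2 is forced to False.
  then y8 is forced to False.
  then y7 is forced to False.
  then y4 is forced to True.
  then y9 is forced to False.
  then y5 is forced to True.
y3 is now unconstrained; take y3 = False.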